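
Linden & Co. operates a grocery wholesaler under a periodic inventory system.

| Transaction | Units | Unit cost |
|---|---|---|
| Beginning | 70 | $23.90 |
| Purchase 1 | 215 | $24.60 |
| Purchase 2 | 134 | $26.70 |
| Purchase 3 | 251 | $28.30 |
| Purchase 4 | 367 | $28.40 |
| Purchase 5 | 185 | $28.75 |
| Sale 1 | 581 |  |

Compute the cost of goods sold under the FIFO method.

Sale 1 (581) [FIFO — oldest first]: 70 @ $23.90 + 215 @ $24.60 + 134 @ $26.70 + 162 @ $28.30 = $15,124.40
Ending inventory: 89 @ $28.30 + 367 @ $28.40 + 185 @ $28.75 = $18,260.25

COGS = $15,124.40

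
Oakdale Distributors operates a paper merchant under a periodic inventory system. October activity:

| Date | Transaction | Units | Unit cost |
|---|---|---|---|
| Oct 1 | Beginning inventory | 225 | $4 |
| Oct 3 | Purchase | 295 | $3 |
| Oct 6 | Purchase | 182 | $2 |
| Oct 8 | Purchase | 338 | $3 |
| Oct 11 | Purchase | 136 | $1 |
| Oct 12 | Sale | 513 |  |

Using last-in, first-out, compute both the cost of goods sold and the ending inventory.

COGS = $1,228; ending inventory = $2,071

Oct 12, 513 sold [LIFO — newest first]: 136 @ $1 + 338 @ $3 + 39 @ $2 = $1,228
Ending inventory: 225 @ $4 + 295 @ $3 + 143 @ $2 = $2,071
Check: goods available $3,299 = COGS $1,228 + ending $2,071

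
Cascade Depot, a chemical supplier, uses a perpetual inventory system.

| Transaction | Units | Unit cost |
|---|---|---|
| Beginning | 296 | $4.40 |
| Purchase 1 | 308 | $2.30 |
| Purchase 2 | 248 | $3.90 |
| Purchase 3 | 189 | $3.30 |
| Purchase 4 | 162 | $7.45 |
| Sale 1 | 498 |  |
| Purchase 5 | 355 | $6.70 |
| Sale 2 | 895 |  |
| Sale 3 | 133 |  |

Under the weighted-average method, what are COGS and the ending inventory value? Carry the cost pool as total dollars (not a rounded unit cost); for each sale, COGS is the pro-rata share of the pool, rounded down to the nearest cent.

After Beginning: 296 on hand, pool $1,302.40 (≈ $4.4000 each)
After Purchase 1: 604 on hand, pool $2,010.80 (≈ $3.3291 each)
After Purchase 2: 852 on hand, pool $2,978.00 (≈ $3.4953 each)
After Purchase 3: 1041 on hand, pool $3,601.70 (≈ $3.4598 each)
After Purchase 4: 1203 on hand, pool $4,808.60 (≈ $3.9972 each)
Sale 1, sell 498: 498/1203 × $4,808.60 → $1,990.59
After Purchase 5: 1060 on hand, pool $5,196.51 (≈ $4.9024 each)
Sale 2, sell 895: 895/1060 × $5,196.51 → $4,387.61
Sale 3, sell 133: 133/165 × $808.90 → $652.02
Total COGS = $1,990.59 + $4,387.61 + $652.02 = $7,030.22
Ending inventory (cost pool remaining) = $156.88

COGS = $7,030.22; ending inventory = $156.88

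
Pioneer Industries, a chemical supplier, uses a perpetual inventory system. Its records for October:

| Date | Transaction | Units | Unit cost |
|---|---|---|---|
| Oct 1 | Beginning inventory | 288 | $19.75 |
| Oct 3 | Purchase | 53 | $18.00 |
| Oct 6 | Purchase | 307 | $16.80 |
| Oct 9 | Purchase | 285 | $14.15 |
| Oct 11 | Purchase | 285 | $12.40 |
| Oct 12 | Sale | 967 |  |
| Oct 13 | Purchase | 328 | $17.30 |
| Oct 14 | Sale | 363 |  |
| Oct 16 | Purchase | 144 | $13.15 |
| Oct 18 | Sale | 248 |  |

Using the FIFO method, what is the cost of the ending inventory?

Ending inventory = $1,472.80

Oct 12, 967 sold [FIFO — oldest first]: 288 @ $19.75 + 53 @ $18.00 + 307 @ $16.80 + 285 @ $14.15 + 34 @ $12.40 = $16,253.95
Oct 14, 363 sold [FIFO — oldest first]: 251 @ $12.40 + 112 @ $17.30 = $5,050.00
Oct 18, 248 sold [FIFO — oldest first]: 216 @ $17.30 + 32 @ $13.15 = $4,157.60
Total COGS = $16,253.95 + $5,050.00 + $4,157.60 = $25,461.55
Ending inventory: 112 @ $13.15 = $1,472.80
Check: goods available $26,934.35 = COGS $25,461.55 + ending $1,472.80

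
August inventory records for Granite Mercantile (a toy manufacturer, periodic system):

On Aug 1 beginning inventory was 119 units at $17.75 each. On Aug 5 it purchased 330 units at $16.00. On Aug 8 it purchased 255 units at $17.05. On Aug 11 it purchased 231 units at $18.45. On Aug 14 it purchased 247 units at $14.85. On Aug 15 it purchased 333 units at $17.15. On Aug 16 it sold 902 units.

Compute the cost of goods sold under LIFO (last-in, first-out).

COGS = $15,192.40

Aug 16, 902 sold [LIFO — newest first]: 333 @ $17.15 + 247 @ $14.85 + 231 @ $18.45 + 91 @ $17.05 = $15,192.40
Ending inventory: 119 @ $17.75 + 330 @ $16.00 + 164 @ $17.05 = $10,188.45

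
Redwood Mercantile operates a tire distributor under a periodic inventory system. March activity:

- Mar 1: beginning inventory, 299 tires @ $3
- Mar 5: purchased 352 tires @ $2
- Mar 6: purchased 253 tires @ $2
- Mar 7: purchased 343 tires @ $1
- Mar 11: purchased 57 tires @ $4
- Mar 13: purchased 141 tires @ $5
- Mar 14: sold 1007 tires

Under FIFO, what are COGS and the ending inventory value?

Mar 14, 1007 sold [FIFO — oldest first]: 299 @ $3 + 352 @ $2 + 253 @ $2 + 103 @ $1 = $2,210
Ending inventory: 240 @ $1 + 57 @ $4 + 141 @ $5 = $1,173

COGS = $2,210; ending inventory = $1,173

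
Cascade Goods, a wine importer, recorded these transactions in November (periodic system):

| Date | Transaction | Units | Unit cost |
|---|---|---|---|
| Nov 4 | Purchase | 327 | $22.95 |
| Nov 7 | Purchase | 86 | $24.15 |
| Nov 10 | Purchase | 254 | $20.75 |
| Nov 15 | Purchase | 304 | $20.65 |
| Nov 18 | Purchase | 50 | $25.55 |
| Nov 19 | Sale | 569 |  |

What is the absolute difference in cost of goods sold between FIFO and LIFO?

$802.20

FIFO COGS: 327 @ $22.95 + 86 @ $24.15 + 156 @ $20.75 = $12,818.55
LIFO COGS: 50 @ $25.55 + 304 @ $20.65 + 215 @ $20.75 = $12,016.35
Difference = |$12,818.55 − $12,016.35| = $802.20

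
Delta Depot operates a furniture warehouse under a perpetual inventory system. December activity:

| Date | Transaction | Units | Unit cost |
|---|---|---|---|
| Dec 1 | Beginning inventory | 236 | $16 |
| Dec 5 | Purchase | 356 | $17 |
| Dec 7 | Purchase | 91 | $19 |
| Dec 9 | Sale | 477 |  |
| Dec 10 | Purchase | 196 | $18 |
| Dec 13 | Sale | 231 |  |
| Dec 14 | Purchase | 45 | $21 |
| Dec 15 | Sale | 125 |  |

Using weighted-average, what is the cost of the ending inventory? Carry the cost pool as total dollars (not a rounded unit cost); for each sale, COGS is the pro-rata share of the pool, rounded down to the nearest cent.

After Dec 1: 236 on hand, pool $3,776.00 (≈ $16.0000 each)
After Dec 5: 592 on hand, pool $9,828.00 (≈ $16.6014 each)
After Dec 7: 683 on hand, pool $11,557.00 (≈ $16.9209 each)
Dec 9, sell 477: 477/683 × $11,557.00 → $8,071.28
After Dec 10: 402 on hand, pool $7,013.72 (≈ $17.4471 each)
Dec 13, sell 231: 231/402 × $7,013.72 → $4,030.27
After Dec 14: 216 on hand, pool $3,928.45 (≈ $18.1873 each)
Dec 15, sell 125: 125/216 × $3,928.45 → $2,273.40
Total COGS = $8,071.28 + $4,030.27 + $2,273.40 = $14,374.95
Ending inventory (cost pool remaining) = $1,655.05
Check: goods available $16,030.00 = COGS $14,374.95 + ending $1,655.05

Ending inventory = $1,655.05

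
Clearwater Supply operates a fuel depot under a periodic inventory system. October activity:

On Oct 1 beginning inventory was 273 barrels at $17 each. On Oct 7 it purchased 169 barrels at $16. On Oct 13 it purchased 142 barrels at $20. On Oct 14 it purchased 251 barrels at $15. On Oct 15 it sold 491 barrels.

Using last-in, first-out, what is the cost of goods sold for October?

Oct 15, 491 sold [LIFO — newest first]: 251 @ $15 + 142 @ $20 + 98 @ $16 = $8,173
Ending inventory: 273 @ $17 + 71 @ $16 = $5,777
Check: goods available $13,950 = COGS $8,173 + ending $5,777

COGS = $8,173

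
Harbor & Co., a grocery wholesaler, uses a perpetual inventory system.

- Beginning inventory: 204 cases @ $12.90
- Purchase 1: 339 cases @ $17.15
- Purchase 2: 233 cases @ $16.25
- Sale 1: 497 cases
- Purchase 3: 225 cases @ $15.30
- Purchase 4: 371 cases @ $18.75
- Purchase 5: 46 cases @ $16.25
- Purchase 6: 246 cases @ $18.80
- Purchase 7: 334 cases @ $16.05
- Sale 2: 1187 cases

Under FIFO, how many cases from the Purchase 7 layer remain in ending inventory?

314

Sale 1 (497) [FIFO — oldest first]: 204 @ $12.90 + 293 @ $17.15 = $7,656.55
Sale 2 (1187) [FIFO — oldest first]: 46 @ $17.15 + 233 @ $16.25 + 225 @ $15.30 + 371 @ $18.75 + 46 @ $16.25 + 246 @ $18.80 + 20 @ $16.05 = $20,667.20
Total COGS = $7,656.55 + $20,667.20 = $28,323.75
Ending inventory: 314 @ $16.05 = $5,039.70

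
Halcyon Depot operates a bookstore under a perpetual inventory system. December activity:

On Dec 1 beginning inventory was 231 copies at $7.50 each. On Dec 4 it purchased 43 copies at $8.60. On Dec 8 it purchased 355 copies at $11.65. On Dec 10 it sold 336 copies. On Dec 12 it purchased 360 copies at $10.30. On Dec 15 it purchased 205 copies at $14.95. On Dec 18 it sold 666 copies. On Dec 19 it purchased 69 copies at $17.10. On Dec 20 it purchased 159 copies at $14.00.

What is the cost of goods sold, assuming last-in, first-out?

Dec 10, 336 sold [LIFO — newest first]: 336 @ $11.65 = $3,914.40
Dec 18, 666 sold [LIFO — newest first]: 205 @ $14.95 + 360 @ $10.30 + 19 @ $11.65 + 43 @ $8.60 + 39 @ $7.50 = $7,656.40
Total COGS = $3,914.40 + $7,656.40 = $11,570.80
Ending inventory: 192 @ $7.50 + 69 @ $17.10 + 159 @ $14.00 = $4,845.90

COGS = $11,570.80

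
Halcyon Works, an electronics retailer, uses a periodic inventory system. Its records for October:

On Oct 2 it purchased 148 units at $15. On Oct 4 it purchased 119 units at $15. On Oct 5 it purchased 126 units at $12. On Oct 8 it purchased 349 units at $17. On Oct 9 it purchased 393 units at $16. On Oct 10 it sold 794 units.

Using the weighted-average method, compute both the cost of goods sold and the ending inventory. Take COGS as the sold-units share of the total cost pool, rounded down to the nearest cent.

Oct 10, sell 794: 794/1135 × $17,738.00 → $12,408.78
Ending inventory (cost pool remaining) = $5,329.22

COGS = $12,408.78; ending inventory = $5,329.22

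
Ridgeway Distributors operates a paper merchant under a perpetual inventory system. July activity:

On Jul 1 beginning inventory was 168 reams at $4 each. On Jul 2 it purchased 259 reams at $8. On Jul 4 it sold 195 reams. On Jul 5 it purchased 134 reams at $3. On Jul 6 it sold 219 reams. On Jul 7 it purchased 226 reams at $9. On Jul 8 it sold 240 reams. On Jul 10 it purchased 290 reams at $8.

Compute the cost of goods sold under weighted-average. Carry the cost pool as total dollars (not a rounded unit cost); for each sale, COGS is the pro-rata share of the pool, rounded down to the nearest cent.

COGS = $4,183.65

After Jul 1: 168 on hand, pool $672.00 (≈ $4.0000 each)
After Jul 2: 427 on hand, pool $2,744.00 (≈ $6.4262 each)
Jul 4, sell 195: 195/427 × $2,744.00 → $1,253.11
After Jul 5: 366 on hand, pool $1,892.89 (≈ $5.1718 each)
Jul 6, sell 219: 219/366 × $1,892.89 → $1,132.63
After Jul 7: 373 on hand, pool $2,794.26 (≈ $7.4913 each)
Jul 8, sell 240: 240/373 × $2,794.26 → $1,797.91
After Jul 10: 423 on hand, pool $3,316.35 (≈ $7.8401 each)
Total COGS = $1,253.11 + $1,132.63 + $1,797.91 = $4,183.65
Ending inventory (cost pool remaining) = $3,316.35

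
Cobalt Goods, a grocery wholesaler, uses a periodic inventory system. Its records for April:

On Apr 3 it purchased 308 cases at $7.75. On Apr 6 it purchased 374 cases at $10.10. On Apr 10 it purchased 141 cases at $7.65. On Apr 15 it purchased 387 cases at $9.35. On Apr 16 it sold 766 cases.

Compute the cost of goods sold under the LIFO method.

Apr 16, 766 sold [LIFO — newest first]: 387 @ $9.35 + 141 @ $7.65 + 238 @ $10.10 = $7,100.90
Ending inventory: 308 @ $7.75 + 136 @ $10.10 = $3,760.60

COGS = $7,100.90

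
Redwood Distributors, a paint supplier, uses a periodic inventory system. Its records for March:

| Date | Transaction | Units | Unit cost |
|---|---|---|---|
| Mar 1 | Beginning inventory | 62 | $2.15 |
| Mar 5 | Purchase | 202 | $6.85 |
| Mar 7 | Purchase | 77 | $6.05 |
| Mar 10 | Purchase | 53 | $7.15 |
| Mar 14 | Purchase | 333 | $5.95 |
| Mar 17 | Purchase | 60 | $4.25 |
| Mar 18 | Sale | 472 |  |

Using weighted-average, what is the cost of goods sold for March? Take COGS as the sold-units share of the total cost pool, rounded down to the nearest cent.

Mar 18, sell 472: 472/787 × $4,598.15 → $2,757.72
Ending inventory (cost pool remaining) = $1,840.43

COGS = $2,757.72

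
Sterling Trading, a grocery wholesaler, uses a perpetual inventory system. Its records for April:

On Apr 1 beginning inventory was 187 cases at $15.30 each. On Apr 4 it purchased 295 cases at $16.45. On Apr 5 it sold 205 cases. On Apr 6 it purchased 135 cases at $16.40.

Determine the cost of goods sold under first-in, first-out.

Apr 5, 205 sold [FIFO — oldest first]: 187 @ $15.30 + 18 @ $16.45 = $3,157.20
Ending inventory: 277 @ $16.45 + 135 @ $16.40 = $6,770.65

COGS = $3,157.20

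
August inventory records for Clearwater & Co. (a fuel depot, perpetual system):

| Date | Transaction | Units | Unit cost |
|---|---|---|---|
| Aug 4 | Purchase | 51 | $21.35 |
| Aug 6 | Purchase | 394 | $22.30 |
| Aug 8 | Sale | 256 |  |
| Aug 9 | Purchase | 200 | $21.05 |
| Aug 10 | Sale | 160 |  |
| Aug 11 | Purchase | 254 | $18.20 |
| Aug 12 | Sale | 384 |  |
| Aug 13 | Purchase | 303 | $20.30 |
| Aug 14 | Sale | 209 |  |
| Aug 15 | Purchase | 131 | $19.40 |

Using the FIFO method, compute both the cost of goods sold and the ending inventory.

COGS = $20,940.85; ending inventory = $6,459.30

Aug 8, 256 sold [FIFO — oldest first]: 51 @ $21.35 + 205 @ $22.30 = $5,660.35
Aug 10, 160 sold [FIFO — oldest first]: 160 @ $22.30 = $3,568.00
Aug 12, 384 sold [FIFO — oldest first]: 29 @ $22.30 + 200 @ $21.05 + 155 @ $18.20 = $7,677.70
Aug 14, 209 sold [FIFO — oldest first]: 99 @ $18.20 + 110 @ $20.30 = $4,034.80
Total COGS = $5,660.35 + $3,568.00 + $7,677.70 + $4,034.80 = $20,940.85
Ending inventory: 193 @ $20.30 + 131 @ $19.40 = $6,459.30
Check: goods available $27,400.15 = COGS $20,940.85 + ending $6,459.30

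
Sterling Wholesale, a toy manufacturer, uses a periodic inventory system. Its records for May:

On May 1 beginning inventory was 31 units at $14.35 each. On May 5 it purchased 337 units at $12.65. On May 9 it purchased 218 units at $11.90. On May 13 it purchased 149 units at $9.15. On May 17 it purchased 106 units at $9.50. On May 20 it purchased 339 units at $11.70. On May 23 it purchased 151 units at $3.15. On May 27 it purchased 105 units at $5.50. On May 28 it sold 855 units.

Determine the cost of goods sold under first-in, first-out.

COGS = $9,836.25

May 28, 855 sold [FIFO — oldest first]: 31 @ $14.35 + 337 @ $12.65 + 218 @ $11.90 + 149 @ $9.15 + 106 @ $9.50 + 14 @ $11.70 = $9,836.25
Ending inventory: 325 @ $11.70 + 151 @ $3.15 + 105 @ $5.50 = $4,855.65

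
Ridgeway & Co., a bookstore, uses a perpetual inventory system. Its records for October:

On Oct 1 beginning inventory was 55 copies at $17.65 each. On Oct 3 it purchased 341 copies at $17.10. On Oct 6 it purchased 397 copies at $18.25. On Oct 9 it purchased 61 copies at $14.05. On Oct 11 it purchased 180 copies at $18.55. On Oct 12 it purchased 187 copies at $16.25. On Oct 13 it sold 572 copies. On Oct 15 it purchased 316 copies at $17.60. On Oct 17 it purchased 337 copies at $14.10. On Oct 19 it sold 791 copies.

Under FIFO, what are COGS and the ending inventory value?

Oct 13, 572 sold [FIFO — oldest first]: 55 @ $17.65 + 341 @ $17.10 + 176 @ $18.25 = $10,013.85
Oct 19, 791 sold [FIFO — oldest first]: 221 @ $18.25 + 61 @ $14.05 + 180 @ $18.55 + 187 @ $16.25 + 142 @ $17.60 = $13,767.25
Total COGS = $10,013.85 + $13,767.25 = $23,781.10
Ending inventory: 174 @ $17.60 + 337 @ $14.10 = $7,814.10

COGS = $23,781.10; ending inventory = $7,814.10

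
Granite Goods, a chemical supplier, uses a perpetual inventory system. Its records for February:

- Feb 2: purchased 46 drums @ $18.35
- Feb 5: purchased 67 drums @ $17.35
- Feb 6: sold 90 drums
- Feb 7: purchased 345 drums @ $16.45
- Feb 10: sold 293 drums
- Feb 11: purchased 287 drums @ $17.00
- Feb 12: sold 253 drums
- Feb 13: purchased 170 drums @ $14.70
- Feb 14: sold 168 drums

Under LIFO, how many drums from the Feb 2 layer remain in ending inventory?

Feb 6, 90 sold [LIFO — newest first]: 67 @ $17.35 + 23 @ $18.35 = $1,584.50
Feb 10, 293 sold [LIFO — newest first]: 293 @ $16.45 = $4,819.85
Feb 12, 253 sold [LIFO — newest first]: 253 @ $17.00 = $4,301.00
Feb 14, 168 sold [LIFO — newest first]: 168 @ $14.70 = $2,469.60
Total COGS = $1,584.50 + $4,819.85 + $4,301.00 + $2,469.60 = $13,174.95
Ending inventory: 23 @ $18.35 + 52 @ $16.45 + 34 @ $17.00 + 2 @ $14.70 = $1,884.85

23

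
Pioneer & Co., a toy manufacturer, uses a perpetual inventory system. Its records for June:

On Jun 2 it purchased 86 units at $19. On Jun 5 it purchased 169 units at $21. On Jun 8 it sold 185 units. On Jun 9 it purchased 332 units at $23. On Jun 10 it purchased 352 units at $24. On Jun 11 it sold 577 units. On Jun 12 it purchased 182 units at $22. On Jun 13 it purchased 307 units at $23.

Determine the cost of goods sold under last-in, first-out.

Jun 8, 185 sold [LIFO — newest first]: 169 @ $21 + 16 @ $19 = $3,853
Jun 11, 577 sold [LIFO — newest first]: 352 @ $24 + 225 @ $23 = $13,623
Total COGS = $3,853 + $13,623 = $17,476
Ending inventory: 70 @ $19 + 107 @ $23 + 182 @ $22 + 307 @ $23 = $14,856
Check: goods available $32,332 = COGS $17,476 + ending $14,856

COGS = $17,476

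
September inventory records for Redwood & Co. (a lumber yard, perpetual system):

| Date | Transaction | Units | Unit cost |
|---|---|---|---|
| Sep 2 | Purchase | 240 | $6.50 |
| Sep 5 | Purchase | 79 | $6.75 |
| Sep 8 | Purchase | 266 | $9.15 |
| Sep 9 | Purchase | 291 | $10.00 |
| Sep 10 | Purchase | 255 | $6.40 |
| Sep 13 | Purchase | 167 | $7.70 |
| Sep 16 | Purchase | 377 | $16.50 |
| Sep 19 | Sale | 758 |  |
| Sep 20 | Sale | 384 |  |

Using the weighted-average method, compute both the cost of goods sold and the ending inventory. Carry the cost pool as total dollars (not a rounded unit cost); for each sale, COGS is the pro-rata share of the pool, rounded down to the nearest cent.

After Sep 2: 240 on hand, pool $1,560.00 (≈ $6.5000 each)
After Sep 5: 319 on hand, pool $2,093.25 (≈ $6.5619 each)
After Sep 8: 585 on hand, pool $4,527.15 (≈ $7.7387 each)
After Sep 9: 876 on hand, pool $7,437.15 (≈ $8.4899 each)
After Sep 10: 1131 on hand, pool $9,069.15 (≈ $8.0187 each)
After Sep 13: 1298 on hand, pool $10,355.05 (≈ $7.9777 each)
After Sep 16: 1675 on hand, pool $16,575.55 (≈ $9.8959 each)
Sep 19, sell 758: 758/1675 × $16,575.55 → $7,501.05
Sep 20, sell 384: 384/917 × $9,074.50 → $3,800.00
Total COGS = $7,501.05 + $3,800.00 = $11,301.05
Ending inventory (cost pool remaining) = $5,274.50
Check: goods available $16,575.55 = COGS $11,301.05 + ending $5,274.50

COGS = $11,301.05; ending inventory = $5,274.50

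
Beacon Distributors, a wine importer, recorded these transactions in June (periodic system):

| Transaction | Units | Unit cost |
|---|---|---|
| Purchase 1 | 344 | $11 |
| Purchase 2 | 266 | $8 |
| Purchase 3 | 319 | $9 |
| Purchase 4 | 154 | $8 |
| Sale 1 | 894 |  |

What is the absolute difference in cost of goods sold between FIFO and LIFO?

$532

FIFO COGS: 344 @ $11 + 266 @ $8 + 284 @ $9 = $8,468
LIFO COGS: 154 @ $8 + 319 @ $9 + 266 @ $8 + 155 @ $11 = $7,936
Difference = |$8,468 − $7,936| = $532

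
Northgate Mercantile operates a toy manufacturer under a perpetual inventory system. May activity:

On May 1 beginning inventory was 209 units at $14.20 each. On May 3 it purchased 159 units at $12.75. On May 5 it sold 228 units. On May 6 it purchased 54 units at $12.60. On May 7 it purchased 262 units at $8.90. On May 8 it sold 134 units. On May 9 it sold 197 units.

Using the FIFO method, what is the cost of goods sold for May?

May 5, 228 sold [FIFO — oldest first]: 209 @ $14.20 + 19 @ $12.75 = $3,210.05
May 8, 134 sold [FIFO — oldest first]: 134 @ $12.75 = $1,708.50
May 9, 197 sold [FIFO — oldest first]: 6 @ $12.75 + 54 @ $12.60 + 137 @ $8.90 = $1,976.20
Total COGS = $3,210.05 + $1,708.50 + $1,976.20 = $6,894.75
Ending inventory: 125 @ $8.90 = $1,112.50

COGS = $6,894.75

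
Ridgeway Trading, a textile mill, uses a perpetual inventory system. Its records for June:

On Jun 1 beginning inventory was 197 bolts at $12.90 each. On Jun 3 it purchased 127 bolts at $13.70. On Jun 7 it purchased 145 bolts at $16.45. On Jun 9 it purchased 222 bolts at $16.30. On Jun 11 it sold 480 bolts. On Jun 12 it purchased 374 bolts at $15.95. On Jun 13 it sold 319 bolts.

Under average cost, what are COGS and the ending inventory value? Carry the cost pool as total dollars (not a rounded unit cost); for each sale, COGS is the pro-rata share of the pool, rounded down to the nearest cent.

After Jun 1: 197 on hand, pool $2,541.30 (≈ $12.9000 each)
After Jun 3: 324 on hand, pool $4,281.20 (≈ $13.2136 each)
After Jun 7: 469 on hand, pool $6,666.45 (≈ $14.2142 each)
After Jun 9: 691 on hand, pool $10,285.05 (≈ $14.8843 each)
Jun 11, sell 480: 480/691 × $10,285.05 → $7,144.46
After Jun 12: 585 on hand, pool $9,105.89 (≈ $15.5656 each)
Jun 13, sell 319: 319/585 × $9,105.89 → $4,965.43
Total COGS = $7,144.46 + $4,965.43 = $12,109.89
Ending inventory (cost pool remaining) = $4,140.46

COGS = $12,109.89; ending inventory = $4,140.46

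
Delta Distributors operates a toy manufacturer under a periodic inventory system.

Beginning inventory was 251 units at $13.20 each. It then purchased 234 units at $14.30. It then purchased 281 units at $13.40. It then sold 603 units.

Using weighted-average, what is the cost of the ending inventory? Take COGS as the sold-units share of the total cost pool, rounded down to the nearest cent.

Sale 1, sell 603: 603/766 × $10,424.80 → $8,206.46
Ending inventory (cost pool remaining) = $2,218.34

Ending inventory = $2,218.34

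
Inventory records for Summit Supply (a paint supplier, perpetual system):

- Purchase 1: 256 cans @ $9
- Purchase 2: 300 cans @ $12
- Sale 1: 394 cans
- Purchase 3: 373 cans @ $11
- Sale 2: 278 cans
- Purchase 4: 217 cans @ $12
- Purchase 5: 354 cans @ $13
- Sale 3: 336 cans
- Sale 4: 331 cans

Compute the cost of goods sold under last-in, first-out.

COGS = $15,764

Sale 1 (394) [LIFO — newest first]: 300 @ $12 + 94 @ $9 = $4,446
Sale 2 (278) [LIFO — newest first]: 278 @ $11 = $3,058
Sale 3 (336) [LIFO — newest first]: 336 @ $13 = $4,368
Sale 4 (331) [LIFO — newest first]: 18 @ $13 + 217 @ $12 + 95 @ $11 + 1 @ $9 = $3,892
Total COGS = $4,446 + $3,058 + $4,368 + $3,892 = $15,764
Ending inventory: 161 @ $9 = $1,449
Check: goods available $17,213 = COGS $15,764 + ending $1,449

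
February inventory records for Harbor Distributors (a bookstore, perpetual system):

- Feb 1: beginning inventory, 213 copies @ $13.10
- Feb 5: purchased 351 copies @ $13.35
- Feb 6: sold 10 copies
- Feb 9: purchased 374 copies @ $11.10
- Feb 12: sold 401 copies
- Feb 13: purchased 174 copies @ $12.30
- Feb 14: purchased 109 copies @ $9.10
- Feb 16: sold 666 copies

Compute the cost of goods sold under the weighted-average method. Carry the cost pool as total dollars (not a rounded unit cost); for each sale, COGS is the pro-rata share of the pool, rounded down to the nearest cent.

COGS = $13,042.32

After Feb 1: 213 on hand, pool $2,790.30 (≈ $13.1000 each)
After Feb 5: 564 on hand, pool $7,476.15 (≈ $13.2556 each)
Feb 6, sell 10: 10/564 × $7,476.15 → $132.55
After Feb 9: 928 on hand, pool $11,495.00 (≈ $12.3869 each)
Feb 12, sell 401: 401/928 × $11,495.00 → $4,967.12
After Feb 13: 701 on hand, pool $8,668.08 (≈ $12.3653 each)
After Feb 14: 810 on hand, pool $9,659.98 (≈ $11.9259 each)
Feb 16, sell 666: 666/810 × $9,659.98 → $7,942.65
Total COGS = $132.55 + $4,967.12 + $7,942.65 = $13,042.32
Ending inventory (cost pool remaining) = $1,717.33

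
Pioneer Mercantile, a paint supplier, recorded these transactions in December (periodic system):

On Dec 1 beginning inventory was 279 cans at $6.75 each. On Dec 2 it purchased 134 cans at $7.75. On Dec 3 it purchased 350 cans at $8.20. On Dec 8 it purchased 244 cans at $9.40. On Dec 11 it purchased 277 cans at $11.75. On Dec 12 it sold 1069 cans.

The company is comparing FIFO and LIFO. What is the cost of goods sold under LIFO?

FIFO COGS: 279 @ $6.75 + 134 @ $7.75 + 350 @ $8.20 + 244 @ $9.40 + 62 @ $11.75 = $8,813.85
LIFO COGS: 277 @ $11.75 + 244 @ $9.40 + 350 @ $8.20 + 134 @ $7.75 + 64 @ $6.75 = $9,888.85

COGS = $9,888.85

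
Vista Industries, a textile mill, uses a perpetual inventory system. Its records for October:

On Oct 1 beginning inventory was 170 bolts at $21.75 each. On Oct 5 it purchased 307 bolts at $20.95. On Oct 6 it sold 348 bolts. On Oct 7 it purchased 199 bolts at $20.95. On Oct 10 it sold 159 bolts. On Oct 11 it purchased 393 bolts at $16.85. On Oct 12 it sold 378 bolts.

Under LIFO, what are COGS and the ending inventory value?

Oct 6, 348 sold [LIFO — newest first]: 307 @ $20.95 + 41 @ $21.75 = $7,323.40
Oct 10, 159 sold [LIFO — newest first]: 159 @ $20.95 = $3,331.05
Oct 12, 378 sold [LIFO — newest first]: 378 @ $16.85 = $6,369.30
Total COGS = $7,323.40 + $3,331.05 + $6,369.30 = $17,023.75
Ending inventory: 129 @ $21.75 + 40 @ $20.95 + 15 @ $16.85 = $3,896.50
Check: goods available $20,920.25 = COGS $17,023.75 + ending $3,896.50

COGS = $17,023.75; ending inventory = $3,896.50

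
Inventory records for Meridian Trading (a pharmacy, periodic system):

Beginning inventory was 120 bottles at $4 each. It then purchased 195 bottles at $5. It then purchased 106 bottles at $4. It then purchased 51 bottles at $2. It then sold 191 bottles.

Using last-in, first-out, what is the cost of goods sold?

COGS = $696

Sale 1 (191) [LIFO — newest first]: 51 @ $2 + 106 @ $4 + 34 @ $5 = $696
Ending inventory: 120 @ $4 + 161 @ $5 = $1,285
Check: goods available $1,981 = COGS $696 + ending $1,285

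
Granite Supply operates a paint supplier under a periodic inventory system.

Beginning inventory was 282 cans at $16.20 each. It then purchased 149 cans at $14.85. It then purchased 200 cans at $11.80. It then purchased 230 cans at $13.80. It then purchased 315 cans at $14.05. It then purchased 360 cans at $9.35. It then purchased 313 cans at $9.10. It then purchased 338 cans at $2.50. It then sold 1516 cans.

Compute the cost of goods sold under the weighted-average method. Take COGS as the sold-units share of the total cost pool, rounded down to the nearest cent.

COGS = $16,497.92

Sale 1, sell 1516: 1516/2187 × $23,800.10 → $16,497.92
Ending inventory (cost pool remaining) = $7,302.18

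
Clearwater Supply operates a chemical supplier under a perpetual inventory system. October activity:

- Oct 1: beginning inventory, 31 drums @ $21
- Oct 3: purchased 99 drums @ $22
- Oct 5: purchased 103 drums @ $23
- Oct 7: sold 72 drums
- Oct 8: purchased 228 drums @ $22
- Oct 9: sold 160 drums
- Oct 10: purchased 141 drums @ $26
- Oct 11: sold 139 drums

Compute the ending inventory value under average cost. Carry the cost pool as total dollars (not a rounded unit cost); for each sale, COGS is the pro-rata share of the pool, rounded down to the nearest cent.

After Oct 1: 31 on hand, pool $651.00 (≈ $21.0000 each)
After Oct 3: 130 on hand, pool $2,829.00 (≈ $21.7615 each)
After Oct 5: 233 on hand, pool $5,198.00 (≈ $22.3090 each)
Oct 7, sell 72: 72/233 × $5,198.00 → $1,606.24
After Oct 8: 389 on hand, pool $8,607.76 (≈ $22.1279 each)
Oct 9, sell 160: 160/389 × $8,607.76 → $3,540.46
After Oct 10: 370 on hand, pool $8,733.30 (≈ $23.6035 each)
Oct 11, sell 139: 139/370 × $8,733.30 → $3,280.88
Total COGS = $1,606.24 + $3,540.46 + $3,280.88 = $8,427.58
Ending inventory (cost pool remaining) = $5,452.42

Ending inventory = $5,452.42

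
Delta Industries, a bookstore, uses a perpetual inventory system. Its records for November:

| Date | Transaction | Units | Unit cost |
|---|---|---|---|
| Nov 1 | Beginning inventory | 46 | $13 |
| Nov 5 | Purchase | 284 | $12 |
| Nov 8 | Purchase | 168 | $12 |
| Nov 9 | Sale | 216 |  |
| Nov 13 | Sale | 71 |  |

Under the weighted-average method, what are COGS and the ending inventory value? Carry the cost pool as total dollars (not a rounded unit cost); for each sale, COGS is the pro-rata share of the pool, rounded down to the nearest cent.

After Nov 1: 46 on hand, pool $598.00 (≈ $13.0000 each)
After Nov 5: 330 on hand, pool $4,006.00 (≈ $12.1394 each)
After Nov 8: 498 on hand, pool $6,022.00 (≈ $12.0924 each)
Nov 9, sell 216: 216/498 × $6,022.00 → $2,611.95
Nov 13, sell 71: 71/282 × $3,410.05 → $858.55
Total COGS = $2,611.95 + $858.55 = $3,470.50
Ending inventory (cost pool remaining) = $2,551.50

COGS = $3,470.50; ending inventory = $2,551.50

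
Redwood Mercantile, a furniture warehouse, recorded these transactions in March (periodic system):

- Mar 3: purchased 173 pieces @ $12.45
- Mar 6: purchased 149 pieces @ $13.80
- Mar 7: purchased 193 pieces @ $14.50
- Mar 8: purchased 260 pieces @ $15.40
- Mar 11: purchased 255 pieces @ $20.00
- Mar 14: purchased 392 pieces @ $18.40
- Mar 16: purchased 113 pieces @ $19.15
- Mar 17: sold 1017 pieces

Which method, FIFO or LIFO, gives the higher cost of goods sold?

FIFO COGS: 173 @ $12.45 + 149 @ $13.80 + 193 @ $14.50 + 260 @ $15.40 + 242 @ $20.00 = $15,852.55
LIFO COGS: 113 @ $19.15 + 392 @ $18.40 + 255 @ $20.00 + 257 @ $15.40 = $18,434.55

LIFO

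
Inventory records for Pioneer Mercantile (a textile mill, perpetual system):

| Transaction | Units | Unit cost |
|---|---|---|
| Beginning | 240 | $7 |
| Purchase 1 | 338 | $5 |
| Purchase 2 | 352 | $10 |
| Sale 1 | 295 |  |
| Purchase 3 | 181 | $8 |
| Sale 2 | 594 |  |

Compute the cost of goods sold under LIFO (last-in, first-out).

Sale 1 (295) [LIFO — newest first]: 295 @ $10 = $2,950
Sale 2 (594) [LIFO — newest first]: 181 @ $8 + 57 @ $10 + 338 @ $5 + 18 @ $7 = $3,834
Total COGS = $2,950 + $3,834 = $6,784
Ending inventory: 222 @ $7 = $1,554
Check: goods available $8,338 = COGS $6,784 + ending $1,554

COGS = $6,784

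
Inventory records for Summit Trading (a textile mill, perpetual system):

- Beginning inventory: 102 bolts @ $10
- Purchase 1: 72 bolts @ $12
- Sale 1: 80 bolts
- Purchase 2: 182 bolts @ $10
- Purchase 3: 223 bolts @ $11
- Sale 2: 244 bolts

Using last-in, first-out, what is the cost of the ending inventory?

Ending inventory = $2,550

Sale 1 (80) [LIFO — newest first]: 72 @ $12 + 8 @ $10 = $944
Sale 2 (244) [LIFO — newest first]: 223 @ $11 + 21 @ $10 = $2,663
Total COGS = $944 + $2,663 = $3,607
Ending inventory: 94 @ $10 + 161 @ $10 = $2,550
Check: goods available $6,157 = COGS $3,607 + ending $2,550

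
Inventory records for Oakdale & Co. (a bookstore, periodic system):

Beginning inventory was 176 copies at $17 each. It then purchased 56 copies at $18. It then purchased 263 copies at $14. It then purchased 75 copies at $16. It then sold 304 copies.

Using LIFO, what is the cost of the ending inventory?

Ending inventory = $4,476

Sale 1 (304) [LIFO — newest first]: 75 @ $16 + 229 @ $14 = $4,406
Ending inventory: 176 @ $17 + 56 @ $18 + 34 @ $14 = $4,476
Check: goods available $8,882 = COGS $4,406 + ending $4,476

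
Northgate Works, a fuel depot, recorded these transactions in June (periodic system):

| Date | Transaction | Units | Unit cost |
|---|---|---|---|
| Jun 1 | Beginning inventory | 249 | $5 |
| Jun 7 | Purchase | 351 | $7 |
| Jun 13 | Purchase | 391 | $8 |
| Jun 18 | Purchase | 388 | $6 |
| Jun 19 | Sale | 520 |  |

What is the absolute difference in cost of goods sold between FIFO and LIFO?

$242

FIFO COGS: 249 @ $5 + 271 @ $7 = $3,142
LIFO COGS: 388 @ $6 + 132 @ $8 = $3,384
Difference = |$3,142 − $3,384| = $242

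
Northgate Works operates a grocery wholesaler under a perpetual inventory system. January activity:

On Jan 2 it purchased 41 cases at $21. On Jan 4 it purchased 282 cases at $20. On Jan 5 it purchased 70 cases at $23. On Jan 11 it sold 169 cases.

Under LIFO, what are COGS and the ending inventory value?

Jan 11, 169 sold [LIFO — newest first]: 70 @ $23 + 99 @ $20 = $3,590
Ending inventory: 41 @ $21 + 183 @ $20 = $4,521

COGS = $3,590; ending inventory = $4,521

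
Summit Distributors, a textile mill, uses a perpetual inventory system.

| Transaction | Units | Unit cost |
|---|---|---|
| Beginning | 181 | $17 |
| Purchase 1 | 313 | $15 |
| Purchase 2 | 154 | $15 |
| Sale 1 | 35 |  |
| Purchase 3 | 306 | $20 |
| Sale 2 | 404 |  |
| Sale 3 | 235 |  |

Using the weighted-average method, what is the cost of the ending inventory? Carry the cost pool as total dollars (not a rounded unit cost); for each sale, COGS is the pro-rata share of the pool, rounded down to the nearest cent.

After Beginning: 181 on hand, pool $3,077.00 (≈ $17.0000 each)
After Purchase 1: 494 on hand, pool $7,772.00 (≈ $15.7328 each)
After Purchase 2: 648 on hand, pool $10,082.00 (≈ $15.5586 each)
Sale 1, sell 35: 35/648 × $10,082.00 → $544.55
After Purchase 3: 919 on hand, pool $15,657.45 (≈ $17.0375 each)
Sale 2, sell 404: 404/919 × $15,657.45 → $6,883.14
Sale 3, sell 235: 235/515 × $8,774.31 → $4,003.81
Total COGS = $544.55 + $6,883.14 + $4,003.81 = $11,431.50
Ending inventory (cost pool remaining) = $4,770.50
Check: goods available $16,202.00 = COGS $11,431.50 + ending $4,770.50

Ending inventory = $4,770.50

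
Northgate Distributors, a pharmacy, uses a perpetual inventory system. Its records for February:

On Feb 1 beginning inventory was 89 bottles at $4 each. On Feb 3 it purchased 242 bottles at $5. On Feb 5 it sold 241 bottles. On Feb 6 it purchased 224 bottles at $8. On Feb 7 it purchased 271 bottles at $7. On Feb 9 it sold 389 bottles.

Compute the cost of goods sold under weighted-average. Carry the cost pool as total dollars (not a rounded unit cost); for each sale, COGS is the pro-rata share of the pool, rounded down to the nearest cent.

COGS = $3,876.36

After Feb 1: 89 on hand, pool $356.00 (≈ $4.0000 each)
After Feb 3: 331 on hand, pool $1,566.00 (≈ $4.7311 each)
Feb 5, sell 241: 241/331 × $1,566.00 → $1,140.19
After Feb 6: 314 on hand, pool $2,217.81 (≈ $7.0631 each)
After Feb 7: 585 on hand, pool $4,114.81 (≈ $7.0339 each)
Feb 9, sell 389: 389/585 × $4,114.81 → $2,736.17
Total COGS = $1,140.19 + $2,736.17 = $3,876.36
Ending inventory (cost pool remaining) = $1,378.64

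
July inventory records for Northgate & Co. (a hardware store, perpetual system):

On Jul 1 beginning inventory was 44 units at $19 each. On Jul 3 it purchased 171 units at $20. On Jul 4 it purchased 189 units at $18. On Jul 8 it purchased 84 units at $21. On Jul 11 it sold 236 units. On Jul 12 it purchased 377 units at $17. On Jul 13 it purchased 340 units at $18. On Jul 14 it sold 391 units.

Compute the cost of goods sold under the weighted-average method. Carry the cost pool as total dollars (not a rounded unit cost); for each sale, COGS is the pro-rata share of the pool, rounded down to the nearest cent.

COGS = $11,575.35

After Jul 1: 44 on hand, pool $836.00 (≈ $19.0000 each)
After Jul 3: 215 on hand, pool $4,256.00 (≈ $19.7953 each)
After Jul 4: 404 on hand, pool $7,658.00 (≈ $18.9554 each)
After Jul 8: 488 on hand, pool $9,422.00 (≈ $19.3074 each)
Jul 11, sell 236: 236/488 × $9,422.00 → $4,556.54
After Jul 12: 629 on hand, pool $11,274.46 (≈ $17.9244 each)
After Jul 13: 969 on hand, pool $17,394.46 (≈ $17.9509 each)
Jul 14, sell 391: 391/969 × $17,394.46 → $7,018.81
Total COGS = $4,556.54 + $7,018.81 = $11,575.35
Ending inventory (cost pool remaining) = $10,375.65
Check: goods available $21,951.00 = COGS $11,575.35 + ending $10,375.65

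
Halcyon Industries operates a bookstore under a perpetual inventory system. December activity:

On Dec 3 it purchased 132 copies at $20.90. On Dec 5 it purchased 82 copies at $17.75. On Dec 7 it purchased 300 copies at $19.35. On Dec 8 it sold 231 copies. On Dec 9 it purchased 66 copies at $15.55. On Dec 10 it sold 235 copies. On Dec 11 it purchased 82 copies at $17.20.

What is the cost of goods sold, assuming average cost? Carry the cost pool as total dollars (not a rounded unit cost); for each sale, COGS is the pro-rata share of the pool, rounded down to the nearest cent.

After Dec 3: 132 on hand, pool $2,758.80 (≈ $20.9000 each)
After Dec 5: 214 on hand, pool $4,214.30 (≈ $19.6930 each)
After Dec 7: 514 on hand, pool $10,019.30 (≈ $19.4928 each)
Dec 8, sell 231: 231/514 × $10,019.30 → $4,502.83
After Dec 9: 349 on hand, pool $6,542.77 (≈ $18.7472 each)
Dec 10, sell 235: 235/349 × $6,542.77 → $4,405.59
After Dec 11: 196 on hand, pool $3,547.58 (≈ $18.0999 each)
Total COGS = $4,502.83 + $4,405.59 = $8,908.42
Ending inventory (cost pool remaining) = $3,547.58

COGS = $8,908.42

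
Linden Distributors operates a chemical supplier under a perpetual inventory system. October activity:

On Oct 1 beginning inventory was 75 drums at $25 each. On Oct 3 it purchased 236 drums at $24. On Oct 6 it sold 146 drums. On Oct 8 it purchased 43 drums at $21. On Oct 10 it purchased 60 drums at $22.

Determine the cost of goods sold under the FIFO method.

COGS = $3,579

Oct 6, 146 sold [FIFO — oldest first]: 75 @ $25 + 71 @ $24 = $3,579
Ending inventory: 165 @ $24 + 43 @ $21 + 60 @ $22 = $6,183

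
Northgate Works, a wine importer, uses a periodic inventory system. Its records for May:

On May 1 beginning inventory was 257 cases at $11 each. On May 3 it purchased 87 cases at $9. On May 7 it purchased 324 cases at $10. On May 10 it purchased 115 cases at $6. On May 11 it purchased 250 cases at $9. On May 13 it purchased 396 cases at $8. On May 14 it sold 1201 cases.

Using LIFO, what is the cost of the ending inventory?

May 14, 1201 sold [LIFO — newest first]: 396 @ $8 + 250 @ $9 + 115 @ $6 + 324 @ $10 + 87 @ $9 + 29 @ $11 = $10,450
Ending inventory: 228 @ $11 = $2,508
Check: goods available $12,958 = COGS $10,450 + ending $2,508

Ending inventory = $2,508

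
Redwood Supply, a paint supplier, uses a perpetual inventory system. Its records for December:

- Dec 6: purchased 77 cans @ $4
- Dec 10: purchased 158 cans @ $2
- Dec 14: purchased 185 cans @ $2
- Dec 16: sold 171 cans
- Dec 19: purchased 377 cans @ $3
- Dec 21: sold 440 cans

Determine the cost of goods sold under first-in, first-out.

Dec 16, 171 sold [FIFO — oldest first]: 77 @ $4 + 94 @ $2 = $496
Dec 21, 440 sold [FIFO — oldest first]: 64 @ $2 + 185 @ $2 + 191 @ $3 = $1,071
Total COGS = $496 + $1,071 = $1,567
Ending inventory: 186 @ $3 = $558

COGS = $1,567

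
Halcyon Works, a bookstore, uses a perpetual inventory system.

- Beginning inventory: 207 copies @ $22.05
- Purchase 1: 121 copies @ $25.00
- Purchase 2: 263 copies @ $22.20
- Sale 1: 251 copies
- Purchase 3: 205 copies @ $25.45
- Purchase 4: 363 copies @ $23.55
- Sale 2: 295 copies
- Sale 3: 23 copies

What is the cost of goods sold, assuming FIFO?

COGS = $12,939.55

Sale 1 (251) [FIFO — oldest first]: 207 @ $22.05 + 44 @ $25.00 = $5,664.35
Sale 2 (295) [FIFO — oldest first]: 77 @ $25.00 + 218 @ $22.20 = $6,764.60
Sale 3 (23) [FIFO — oldest first]: 23 @ $22.20 = $510.60
Total COGS = $5,664.35 + $6,764.60 + $510.60 = $12,939.55
Ending inventory: 22 @ $22.20 + 205 @ $25.45 + 363 @ $23.55 = $14,254.30
Check: goods available $27,193.85 = COGS $12,939.55 + ending $14,254.30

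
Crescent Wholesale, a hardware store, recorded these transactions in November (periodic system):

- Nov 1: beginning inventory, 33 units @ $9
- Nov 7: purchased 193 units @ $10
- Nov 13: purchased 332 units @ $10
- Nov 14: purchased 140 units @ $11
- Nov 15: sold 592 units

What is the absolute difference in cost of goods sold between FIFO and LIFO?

FIFO COGS: 33 @ $9 + 193 @ $10 + 332 @ $10 + 34 @ $11 = $5,921
LIFO COGS: 140 @ $11 + 332 @ $10 + 120 @ $10 = $6,060
Difference = |$5,921 − $6,060| = $139

$139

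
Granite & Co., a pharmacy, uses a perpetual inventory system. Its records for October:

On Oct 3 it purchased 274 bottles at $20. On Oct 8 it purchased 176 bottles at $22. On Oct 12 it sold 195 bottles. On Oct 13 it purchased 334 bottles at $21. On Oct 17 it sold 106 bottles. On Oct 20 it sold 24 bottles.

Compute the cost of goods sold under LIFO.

Oct 12, 195 sold [LIFO — newest first]: 176 @ $22 + 19 @ $20 = $4,252
Oct 17, 106 sold [LIFO — newest first]: 106 @ $21 = $2,226
Oct 20, 24 sold [LIFO — newest first]: 24 @ $21 = $504
Total COGS = $4,252 + $2,226 + $504 = $6,982
Ending inventory: 255 @ $20 + 204 @ $21 = $9,384

COGS = $6,982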